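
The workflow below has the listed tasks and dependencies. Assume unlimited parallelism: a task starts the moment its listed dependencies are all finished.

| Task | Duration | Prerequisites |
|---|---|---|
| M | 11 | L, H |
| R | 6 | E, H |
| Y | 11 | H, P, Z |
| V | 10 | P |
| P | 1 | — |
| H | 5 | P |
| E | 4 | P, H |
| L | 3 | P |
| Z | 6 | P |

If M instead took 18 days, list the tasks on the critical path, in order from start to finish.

P, H, M

As given, the longest chain is P→Z→Y = 1+6+11 = 18, so the finish is 18 days.
M has 1 day of float (longest path through it is 17).
The binding chain switches to P→H→M = 1+5+18 = 24; finish 24 days.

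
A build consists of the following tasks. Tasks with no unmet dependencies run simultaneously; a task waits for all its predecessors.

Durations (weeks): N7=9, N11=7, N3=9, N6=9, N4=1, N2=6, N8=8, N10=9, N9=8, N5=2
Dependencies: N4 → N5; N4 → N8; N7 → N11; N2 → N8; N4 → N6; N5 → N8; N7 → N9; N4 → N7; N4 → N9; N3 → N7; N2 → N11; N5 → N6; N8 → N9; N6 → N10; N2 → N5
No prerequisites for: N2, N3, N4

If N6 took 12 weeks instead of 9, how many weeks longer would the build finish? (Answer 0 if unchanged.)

3

The binding path is N2→N5→N6→N10 = 6+2+9+9 = 26; finish at 26 weeks.
N6 is on the critical path; changing it to 12 makes that path 29 weeks.
No other chain overtakes it, so the finish is 29 weeks.
Change in finish: 29 − 26 = +3 weeks.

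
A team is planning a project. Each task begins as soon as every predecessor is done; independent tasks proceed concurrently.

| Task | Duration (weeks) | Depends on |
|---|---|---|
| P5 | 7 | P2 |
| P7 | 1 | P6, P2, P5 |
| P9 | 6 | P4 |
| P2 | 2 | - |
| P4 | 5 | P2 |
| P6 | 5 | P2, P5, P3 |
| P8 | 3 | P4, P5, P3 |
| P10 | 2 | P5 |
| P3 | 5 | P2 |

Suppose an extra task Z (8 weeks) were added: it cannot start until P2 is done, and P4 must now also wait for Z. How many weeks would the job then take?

Originally the job takes 15 weeks.
With Z inserted, P4 now waits for max(P2, Z).
New critical path: P2→Z→P4→P9 = 2+8+5+6 = 21 ⇒ 21 weeks.

21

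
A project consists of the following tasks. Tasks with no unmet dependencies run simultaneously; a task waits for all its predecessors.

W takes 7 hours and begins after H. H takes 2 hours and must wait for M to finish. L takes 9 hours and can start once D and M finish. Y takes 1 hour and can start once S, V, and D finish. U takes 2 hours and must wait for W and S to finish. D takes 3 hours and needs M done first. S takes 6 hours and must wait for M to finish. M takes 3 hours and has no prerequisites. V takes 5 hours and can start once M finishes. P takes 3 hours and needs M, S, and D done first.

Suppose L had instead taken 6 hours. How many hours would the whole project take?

14

Critical path before the change: M→D→L = 3+3+9 = 15 giving 15 hours.
L lies on that path, so at 6 hours the path becomes 12 hours.
New critical path: M→H→W→U = 3+2+7+2 = 14 ⇒ 14 hours.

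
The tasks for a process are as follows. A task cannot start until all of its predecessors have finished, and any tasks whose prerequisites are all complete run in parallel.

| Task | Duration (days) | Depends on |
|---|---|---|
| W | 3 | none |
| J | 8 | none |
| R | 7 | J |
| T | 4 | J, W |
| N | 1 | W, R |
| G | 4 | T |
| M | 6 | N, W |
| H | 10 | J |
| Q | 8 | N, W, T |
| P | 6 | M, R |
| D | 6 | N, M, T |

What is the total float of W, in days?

12

Critical path: J→R→N→M→P = 8+7+1+6+6 = 28, so the finish is 28 days.
Longest path through W: 16 days (earliest finish 3, latest finish 15).
Slack of W = 12 − 0 = 12 days.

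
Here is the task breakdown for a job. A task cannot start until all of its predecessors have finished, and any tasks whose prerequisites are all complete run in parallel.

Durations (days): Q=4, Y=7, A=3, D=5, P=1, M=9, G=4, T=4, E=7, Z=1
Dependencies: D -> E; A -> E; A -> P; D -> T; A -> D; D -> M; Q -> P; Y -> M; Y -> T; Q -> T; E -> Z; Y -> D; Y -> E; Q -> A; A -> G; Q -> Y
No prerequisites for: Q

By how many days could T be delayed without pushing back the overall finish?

5

Q→Y→D→M = 4+7+5+9 = 25 sets the makespan at 25 days.
The longest chain containing T totals 20 days.
So T can slip 25 − 20 = 5 days.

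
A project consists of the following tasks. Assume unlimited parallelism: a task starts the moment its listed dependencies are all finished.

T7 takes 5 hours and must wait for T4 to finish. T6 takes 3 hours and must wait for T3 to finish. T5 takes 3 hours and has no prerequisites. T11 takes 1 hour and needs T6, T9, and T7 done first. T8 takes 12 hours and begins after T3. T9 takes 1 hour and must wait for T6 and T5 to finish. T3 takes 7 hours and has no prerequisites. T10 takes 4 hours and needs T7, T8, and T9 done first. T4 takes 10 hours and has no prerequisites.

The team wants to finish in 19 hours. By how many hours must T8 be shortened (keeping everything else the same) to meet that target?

Current finish: 23 hours; target: 19.
T8 is on every critical path, so each hour cut from T8 cuts the finish by one (this holds down to a finish of 19).
Need 23 − 19 = 4 hours off T8 → T8 becomes 8 hours, finish becomes 19.

4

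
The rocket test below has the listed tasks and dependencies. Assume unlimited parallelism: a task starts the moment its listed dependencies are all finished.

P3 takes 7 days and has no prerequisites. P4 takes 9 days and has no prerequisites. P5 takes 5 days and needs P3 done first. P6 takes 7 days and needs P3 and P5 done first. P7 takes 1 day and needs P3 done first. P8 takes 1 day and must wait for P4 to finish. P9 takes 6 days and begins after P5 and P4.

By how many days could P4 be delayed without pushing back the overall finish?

4

P3→P5→P6 = 7+5+7 = 19 sets the makespan at 19 days.
Longest path through P4: 15 days (earliest finish 9, latest finish 13).
Float = 19 − 15 = 4.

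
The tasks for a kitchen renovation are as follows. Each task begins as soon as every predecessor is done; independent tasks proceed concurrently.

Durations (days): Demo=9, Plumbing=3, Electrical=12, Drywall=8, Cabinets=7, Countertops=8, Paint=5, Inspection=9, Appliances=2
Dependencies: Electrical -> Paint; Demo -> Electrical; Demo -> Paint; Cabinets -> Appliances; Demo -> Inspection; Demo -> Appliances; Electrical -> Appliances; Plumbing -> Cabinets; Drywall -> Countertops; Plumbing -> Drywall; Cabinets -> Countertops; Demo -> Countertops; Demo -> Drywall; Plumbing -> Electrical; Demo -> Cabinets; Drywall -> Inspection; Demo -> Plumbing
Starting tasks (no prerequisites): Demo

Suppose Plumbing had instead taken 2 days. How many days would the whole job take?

Critical path before the change: Demo→Plumbing→Electrical→Paint = 9+3+12+5 = 29 giving 29 days.
Plumbing is on the critical path; changing it to 2 makes that path 28 days.
The critical path is still Demo→Plumbing→Electrical→Paint; finish is now 28 days.

28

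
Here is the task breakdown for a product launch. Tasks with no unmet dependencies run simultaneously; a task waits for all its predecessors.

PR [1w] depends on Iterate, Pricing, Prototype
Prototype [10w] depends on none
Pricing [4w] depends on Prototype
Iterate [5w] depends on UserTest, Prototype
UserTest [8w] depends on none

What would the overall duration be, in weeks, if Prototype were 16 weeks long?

22

Baseline: Prototype→Iterate→PR = 10+5+1 = 16 → 16 weeks.
Prototype lies on that path, so at 16 weeks the path becomes 22 weeks.
No other chain overtakes it, so the finish is 22 weeks.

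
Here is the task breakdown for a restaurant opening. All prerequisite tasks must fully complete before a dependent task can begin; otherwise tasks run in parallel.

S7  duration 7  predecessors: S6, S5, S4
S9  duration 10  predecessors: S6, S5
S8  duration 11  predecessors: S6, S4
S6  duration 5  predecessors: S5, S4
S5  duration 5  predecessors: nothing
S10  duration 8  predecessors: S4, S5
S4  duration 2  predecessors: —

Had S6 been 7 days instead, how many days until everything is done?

23

Actual critical path: S5→S6→S8 = 5+5+11 = 21 ⇒ 21 days.
S6 lies on that path, so at 7 days the path becomes 23 days.
That remains the longest chain; total 23 days.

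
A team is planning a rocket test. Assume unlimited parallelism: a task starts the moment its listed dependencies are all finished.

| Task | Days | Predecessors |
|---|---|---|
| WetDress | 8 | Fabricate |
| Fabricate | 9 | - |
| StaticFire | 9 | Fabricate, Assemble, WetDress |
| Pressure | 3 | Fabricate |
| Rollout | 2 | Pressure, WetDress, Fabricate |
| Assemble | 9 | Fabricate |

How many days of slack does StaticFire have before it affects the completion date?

0

The longest chain is Fabricate→Assemble→StaticFire = 9+9+9 = 27; overall finish 27 days.
StaticFire finishes as early as 27 and must finish by 27.
So StaticFire can slip 27 − 27 = 0 days.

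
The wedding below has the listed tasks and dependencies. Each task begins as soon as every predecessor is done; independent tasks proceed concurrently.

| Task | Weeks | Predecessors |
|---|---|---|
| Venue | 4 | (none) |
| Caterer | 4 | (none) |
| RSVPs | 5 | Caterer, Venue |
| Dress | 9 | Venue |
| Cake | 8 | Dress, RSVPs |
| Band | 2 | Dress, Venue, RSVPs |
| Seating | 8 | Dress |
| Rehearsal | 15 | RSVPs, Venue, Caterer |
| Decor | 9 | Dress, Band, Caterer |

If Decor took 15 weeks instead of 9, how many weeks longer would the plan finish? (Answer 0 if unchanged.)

The binding path is Venue→Dress→Band→Decor = 4+9+2+9 = 24; finish at 24 weeks.
Decor lies on that path, so at 15 weeks the path becomes 30 weeks.
No other chain overtakes it, so the finish is 30 weeks.
Change in finish: 30 − 24 = +6 weeks.

6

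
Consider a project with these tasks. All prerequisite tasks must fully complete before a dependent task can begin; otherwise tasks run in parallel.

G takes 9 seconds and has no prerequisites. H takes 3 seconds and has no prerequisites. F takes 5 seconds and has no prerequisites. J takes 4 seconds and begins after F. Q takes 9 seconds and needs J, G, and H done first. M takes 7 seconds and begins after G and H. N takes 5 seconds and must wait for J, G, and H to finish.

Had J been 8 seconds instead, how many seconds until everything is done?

The binding path is F→J→Q = 5+4+9 = 18; finish at 18 seconds.
J lies on that path, so at 8 seconds the path becomes 22 seconds.
The critical path is still F→J→Q; finish is now 22 seconds.

22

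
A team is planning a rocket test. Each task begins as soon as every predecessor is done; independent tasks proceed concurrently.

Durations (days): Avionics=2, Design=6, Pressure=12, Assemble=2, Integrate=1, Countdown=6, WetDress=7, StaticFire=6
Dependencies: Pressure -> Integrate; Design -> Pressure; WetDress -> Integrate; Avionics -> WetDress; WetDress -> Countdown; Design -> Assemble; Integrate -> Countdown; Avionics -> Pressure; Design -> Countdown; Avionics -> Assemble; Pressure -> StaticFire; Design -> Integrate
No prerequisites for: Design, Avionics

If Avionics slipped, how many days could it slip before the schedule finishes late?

4

Design→Pressure→Integrate→Countdown = 6+12+1+6 = 25 sets the makespan at 25 days.
The longest chain containing Avionics totals 21 days.
Slack of Avionics = 4 − 0 = 4 days.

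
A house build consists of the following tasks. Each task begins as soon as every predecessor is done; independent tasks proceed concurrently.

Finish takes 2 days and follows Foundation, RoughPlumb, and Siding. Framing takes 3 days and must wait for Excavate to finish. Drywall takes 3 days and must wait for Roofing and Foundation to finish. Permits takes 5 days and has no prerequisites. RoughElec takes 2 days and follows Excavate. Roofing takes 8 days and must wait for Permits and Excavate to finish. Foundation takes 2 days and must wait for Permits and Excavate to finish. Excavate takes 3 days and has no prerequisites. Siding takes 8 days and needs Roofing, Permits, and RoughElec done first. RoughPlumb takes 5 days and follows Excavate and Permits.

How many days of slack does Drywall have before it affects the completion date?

Permits→Roofing→Siding→Finish = 5+8+8+2 = 23 sets the makespan at 23 days.
Longest path through Drywall: 16 days (earliest finish 16, latest finish 23).
Slack of Drywall = 20 − 13 = 7 days.

7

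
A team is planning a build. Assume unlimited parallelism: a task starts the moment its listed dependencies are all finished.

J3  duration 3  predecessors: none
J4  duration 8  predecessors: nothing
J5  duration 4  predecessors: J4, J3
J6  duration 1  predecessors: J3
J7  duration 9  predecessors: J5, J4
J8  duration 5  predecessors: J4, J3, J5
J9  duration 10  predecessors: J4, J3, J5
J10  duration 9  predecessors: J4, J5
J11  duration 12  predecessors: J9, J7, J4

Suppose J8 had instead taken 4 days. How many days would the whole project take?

Actual critical path: J4→J5→J9→J11 = 8+4+10+12 = 34 ⇒ 34 days.
The longest path through J8 is only 17 days, so J8 has float 17.
No other chain overtakes it, so the finish is 34 days.

34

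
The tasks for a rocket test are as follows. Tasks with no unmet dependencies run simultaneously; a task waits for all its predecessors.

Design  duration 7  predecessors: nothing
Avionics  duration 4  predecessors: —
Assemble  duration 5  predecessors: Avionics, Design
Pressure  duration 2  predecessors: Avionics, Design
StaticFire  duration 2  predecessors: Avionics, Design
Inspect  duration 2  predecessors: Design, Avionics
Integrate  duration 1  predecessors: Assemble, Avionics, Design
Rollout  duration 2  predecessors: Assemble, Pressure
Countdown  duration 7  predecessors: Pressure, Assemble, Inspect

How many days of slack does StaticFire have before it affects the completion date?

Design→Assemble→Countdown = 7+5+7 = 19 sets the makespan at 19 days.
StaticFire finishes as early as 9 and must finish by 19.
Slack of StaticFire = 17 − 7 = 10 days.

10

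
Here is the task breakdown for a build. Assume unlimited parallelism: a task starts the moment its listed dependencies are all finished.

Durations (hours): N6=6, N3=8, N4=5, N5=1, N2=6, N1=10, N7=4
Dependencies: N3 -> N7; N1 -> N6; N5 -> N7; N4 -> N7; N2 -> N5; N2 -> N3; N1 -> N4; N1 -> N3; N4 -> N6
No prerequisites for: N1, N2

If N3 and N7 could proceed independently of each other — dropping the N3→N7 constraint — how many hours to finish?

21

Before: longest chain N1→N3→N7 = 10+8+4 = 22, finish 22.
Without N3→N7, N7's earliest start moves from 18 to 15.
After: N1→N4→N6 = 10+5+6 = 21 → 21 hours.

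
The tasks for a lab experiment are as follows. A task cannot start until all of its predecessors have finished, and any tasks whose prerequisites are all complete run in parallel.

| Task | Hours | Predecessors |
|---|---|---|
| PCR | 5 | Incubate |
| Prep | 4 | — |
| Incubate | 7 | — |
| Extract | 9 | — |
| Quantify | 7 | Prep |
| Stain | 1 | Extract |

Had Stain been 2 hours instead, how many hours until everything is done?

12

As given, the longest chain is Incubate→PCR = 7+5 = 12, so the finish is 12 hours.
Stain is off the critical path — its longest chain is 10 hours, giving 2 of slack.
No other chain overtakes it, so the finish is 12 hours.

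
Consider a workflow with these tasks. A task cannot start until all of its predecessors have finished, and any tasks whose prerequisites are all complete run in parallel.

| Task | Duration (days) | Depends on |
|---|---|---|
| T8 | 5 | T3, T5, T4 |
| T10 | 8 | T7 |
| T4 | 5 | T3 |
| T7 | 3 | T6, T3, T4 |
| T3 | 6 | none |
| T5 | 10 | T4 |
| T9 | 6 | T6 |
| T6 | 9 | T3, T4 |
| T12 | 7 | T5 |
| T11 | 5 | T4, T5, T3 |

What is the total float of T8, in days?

5

Critical path: T3→T4→T6→T7→T10 = 6+5+9+3+8 = 31, so the finish is 31 days.
The longest chain containing T8 totals 26 days.
Float = 31 − 26 = 5.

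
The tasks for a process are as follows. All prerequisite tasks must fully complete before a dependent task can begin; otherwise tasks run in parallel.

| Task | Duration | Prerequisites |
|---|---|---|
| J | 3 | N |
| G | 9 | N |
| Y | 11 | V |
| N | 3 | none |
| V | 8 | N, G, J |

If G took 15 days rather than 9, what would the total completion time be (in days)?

As given, the longest chain is N→G→V→Y = 3+9+8+11 = 31, so the finish is 31 days.
G lies on that path, so at 15 days the path becomes 37 days.
The critical path is still N→G→V→Y; finish is now 37 days.

37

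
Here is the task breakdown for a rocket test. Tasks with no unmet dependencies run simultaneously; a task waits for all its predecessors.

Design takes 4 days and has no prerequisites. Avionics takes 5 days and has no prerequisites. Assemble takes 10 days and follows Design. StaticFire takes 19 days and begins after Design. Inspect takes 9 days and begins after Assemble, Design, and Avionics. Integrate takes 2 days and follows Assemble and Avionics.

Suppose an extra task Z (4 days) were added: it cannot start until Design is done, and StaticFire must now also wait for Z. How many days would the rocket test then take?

Originally the rocket test takes 23 days.
With Z inserted, StaticFire now waits for max(Design, Z).
New critical path: Design→Z→StaticFire = 4+4+19 = 27 ⇒ 27 days.

27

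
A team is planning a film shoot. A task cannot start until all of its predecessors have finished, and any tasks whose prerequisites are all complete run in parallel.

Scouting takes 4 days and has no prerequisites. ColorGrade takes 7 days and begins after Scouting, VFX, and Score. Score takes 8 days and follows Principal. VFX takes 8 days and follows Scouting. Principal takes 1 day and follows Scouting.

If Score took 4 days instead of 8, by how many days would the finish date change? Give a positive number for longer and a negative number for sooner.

-1

The binding path is Scouting→Principal→Score→ColorGrade = 4+1+8+7 = 20; finish at 20 days.
Score lies on that path, so at 4 days the path becomes 16 days.
The binding chain switches to Scouting→VFX→ColorGrade = 4+8+7 = 19; finish 19 days.
Change in finish: 19 − 20 = -1 days.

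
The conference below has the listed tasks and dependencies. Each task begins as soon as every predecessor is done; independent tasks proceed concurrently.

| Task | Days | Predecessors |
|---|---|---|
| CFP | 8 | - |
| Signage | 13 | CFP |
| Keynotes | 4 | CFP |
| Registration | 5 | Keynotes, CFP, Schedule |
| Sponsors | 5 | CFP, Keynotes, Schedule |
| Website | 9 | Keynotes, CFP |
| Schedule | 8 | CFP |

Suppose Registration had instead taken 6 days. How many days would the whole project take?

As given, the longest chain is CFP→Schedule→Registration = 8+8+5 = 21, so the finish is 21 days.
Since Registration is critical, the +1 change carries straight to that chain (now 22 days).
The critical path is still CFP→Schedule→Registration; finish is now 22 days.

22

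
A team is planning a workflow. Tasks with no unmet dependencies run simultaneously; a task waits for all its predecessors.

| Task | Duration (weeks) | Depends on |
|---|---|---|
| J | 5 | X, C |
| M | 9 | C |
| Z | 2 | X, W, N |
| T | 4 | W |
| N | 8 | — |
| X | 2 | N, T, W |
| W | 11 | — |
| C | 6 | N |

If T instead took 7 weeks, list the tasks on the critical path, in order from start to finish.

As given, the longest chain is N→C→M = 8+6+9 = 23, so the finish is 23 weeks.
T is off the critical path — its longest chain is 22 weeks, giving 1 of slack.
New critical path: W→T→X→J = 11+7+2+5 = 25 ⇒ 25 weeks.

W, T, X, J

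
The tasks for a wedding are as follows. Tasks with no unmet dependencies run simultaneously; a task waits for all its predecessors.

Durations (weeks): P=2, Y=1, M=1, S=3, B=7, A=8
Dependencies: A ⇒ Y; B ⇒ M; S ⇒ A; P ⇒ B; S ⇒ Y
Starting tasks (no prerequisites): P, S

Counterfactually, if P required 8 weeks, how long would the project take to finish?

As given, the longest chain is S→A→Y = 3+8+1 = 12, so the finish is 12 weeks.
P has 2 weeks of float (longest path through it is 10).
The binding chain switches to P→B→M = 8+7+1 = 16; finish 16 weeks.

16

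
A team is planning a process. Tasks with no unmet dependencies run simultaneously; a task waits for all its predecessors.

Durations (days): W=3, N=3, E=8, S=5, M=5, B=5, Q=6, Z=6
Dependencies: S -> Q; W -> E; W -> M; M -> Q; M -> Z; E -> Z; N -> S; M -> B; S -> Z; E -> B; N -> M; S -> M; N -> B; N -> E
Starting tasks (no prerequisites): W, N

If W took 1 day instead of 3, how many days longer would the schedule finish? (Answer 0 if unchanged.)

0

Baseline: N→S→M→Q = 3+5+5+6 = 19 → 19 days.
W is off the critical path — its longest chain is 17 days, giving 2 of slack.
That remains the longest chain; total 19 days.
Change in finish: 19 − 19 = +0 days.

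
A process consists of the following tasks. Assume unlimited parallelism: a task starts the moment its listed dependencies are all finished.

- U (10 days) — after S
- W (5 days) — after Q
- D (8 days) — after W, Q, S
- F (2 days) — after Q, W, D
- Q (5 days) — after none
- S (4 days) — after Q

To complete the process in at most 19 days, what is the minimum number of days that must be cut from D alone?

1

Current finish: 20 days; target: 19.
D is on every critical path, so each day cut from D cuts the finish by one (this holds down to a finish of 19).
Need 20 − 19 = 1 day off D → D becomes 7 days, finish becomes 19.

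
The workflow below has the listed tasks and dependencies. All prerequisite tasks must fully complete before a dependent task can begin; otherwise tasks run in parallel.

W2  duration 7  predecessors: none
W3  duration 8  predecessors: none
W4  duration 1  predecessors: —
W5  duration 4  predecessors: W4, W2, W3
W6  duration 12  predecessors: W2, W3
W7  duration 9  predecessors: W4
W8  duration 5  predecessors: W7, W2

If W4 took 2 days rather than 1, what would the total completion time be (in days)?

Critical path before the change: W3→W6 = 8+12 = 20 giving 20 days.
W4 has 5 days of float (longest path through it is 15).
The critical path is still W3→W6; finish is now 20 days.

20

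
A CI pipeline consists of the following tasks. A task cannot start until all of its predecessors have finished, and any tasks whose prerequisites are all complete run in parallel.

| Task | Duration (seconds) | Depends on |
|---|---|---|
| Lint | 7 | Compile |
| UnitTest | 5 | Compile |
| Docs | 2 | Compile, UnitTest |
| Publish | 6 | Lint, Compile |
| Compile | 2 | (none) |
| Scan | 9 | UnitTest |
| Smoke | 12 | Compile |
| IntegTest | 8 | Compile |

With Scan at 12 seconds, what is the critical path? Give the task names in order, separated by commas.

Compile, UnitTest, Scan

Baseline: Compile→UnitTest→Scan = 2+5+9 = 16 → 16 seconds.
Scan lies on that path, so at 12 seconds the path becomes 19 seconds.
That remains the longest chain; total 19 seconds.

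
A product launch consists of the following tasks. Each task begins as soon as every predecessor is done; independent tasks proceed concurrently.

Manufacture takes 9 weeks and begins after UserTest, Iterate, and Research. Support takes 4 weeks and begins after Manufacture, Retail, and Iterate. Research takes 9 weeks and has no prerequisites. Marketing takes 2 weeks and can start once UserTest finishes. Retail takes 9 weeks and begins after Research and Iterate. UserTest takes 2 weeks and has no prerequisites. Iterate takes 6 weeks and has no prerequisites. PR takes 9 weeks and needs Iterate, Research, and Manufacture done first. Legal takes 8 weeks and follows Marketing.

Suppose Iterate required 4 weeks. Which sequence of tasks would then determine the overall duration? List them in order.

Baseline: Research→Manufacture→PR = 9+9+9 = 27 → 27 weeks.
The longest path through Iterate is only 24 weeks, so Iterate has float 3.
No other chain overtakes it, so the finish is 27 weeks.

Research, Manufacture, PR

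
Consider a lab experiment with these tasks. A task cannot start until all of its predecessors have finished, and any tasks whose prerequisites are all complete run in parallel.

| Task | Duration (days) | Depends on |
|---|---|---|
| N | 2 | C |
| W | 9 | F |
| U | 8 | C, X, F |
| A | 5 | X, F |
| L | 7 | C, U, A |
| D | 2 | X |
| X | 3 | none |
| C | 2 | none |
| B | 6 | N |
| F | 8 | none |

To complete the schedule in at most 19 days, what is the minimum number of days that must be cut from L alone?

Current finish: 23 days; target: 19.
L is on every critical path, so each day cut from L cuts the finish by one (this holds down to a finish of 17).
Need 23 − 19 = 4 days off L → L becomes 3 days, finish becomes 19.

4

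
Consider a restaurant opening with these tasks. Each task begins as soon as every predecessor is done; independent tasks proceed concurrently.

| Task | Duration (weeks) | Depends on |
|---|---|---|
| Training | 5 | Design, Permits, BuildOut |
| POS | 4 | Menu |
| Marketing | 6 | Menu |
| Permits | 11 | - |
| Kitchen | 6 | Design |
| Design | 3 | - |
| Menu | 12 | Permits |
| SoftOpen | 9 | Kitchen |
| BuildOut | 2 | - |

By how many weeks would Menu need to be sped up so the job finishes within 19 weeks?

Current finish: 29 weeks; target: 19.
Menu is on every critical path, so each week cut from Menu cuts the finish by one (this holds down to a finish of 18).
Need 29 − 19 = 10 weeks off Menu → Menu becomes 2 weeks, finish becomes 19.

10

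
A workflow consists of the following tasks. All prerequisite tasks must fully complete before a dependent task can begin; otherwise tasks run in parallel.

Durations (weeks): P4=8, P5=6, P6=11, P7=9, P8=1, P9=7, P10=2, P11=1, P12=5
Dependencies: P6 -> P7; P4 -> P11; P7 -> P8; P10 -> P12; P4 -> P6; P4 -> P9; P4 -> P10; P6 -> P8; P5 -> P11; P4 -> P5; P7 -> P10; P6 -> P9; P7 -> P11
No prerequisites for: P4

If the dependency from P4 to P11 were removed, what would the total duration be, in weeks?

With the dependency in place, P4→P6→P7→P10→P12 = 8+11+9+2+5 = 35 sets the finish at 35 weeks.
Dropping P4→P11 doesn't change P11's earliest start (28); another predecessor still binds.
The longest chain is now P4→P6→P7→P10→P12 = 8+11+9+2+5 = 35, so the workflow takes 35 weeks.

35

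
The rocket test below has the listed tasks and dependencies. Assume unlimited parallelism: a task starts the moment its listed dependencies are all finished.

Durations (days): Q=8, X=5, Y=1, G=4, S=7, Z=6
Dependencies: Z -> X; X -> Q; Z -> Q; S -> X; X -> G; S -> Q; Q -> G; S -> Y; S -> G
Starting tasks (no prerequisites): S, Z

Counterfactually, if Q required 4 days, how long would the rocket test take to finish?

Baseline: S→X→Q→G = 7+5+8+4 = 24 → 24 days.
Q lies on that path, so at 4 days the path becomes 20 days.
No other chain overtakes it, so the finish is 20 days.

20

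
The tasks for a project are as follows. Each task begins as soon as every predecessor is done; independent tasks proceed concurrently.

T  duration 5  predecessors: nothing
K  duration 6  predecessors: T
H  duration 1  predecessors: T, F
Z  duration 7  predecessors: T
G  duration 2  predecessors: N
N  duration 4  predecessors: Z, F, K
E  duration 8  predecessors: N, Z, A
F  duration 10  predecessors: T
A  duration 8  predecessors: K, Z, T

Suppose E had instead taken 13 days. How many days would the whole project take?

Baseline: T→Z→A→E = 5+7+8+8 = 28 → 28 days.
E lies on that path, so at 13 days the path becomes 33 days.
No other chain overtakes it, so the finish is 33 days.

33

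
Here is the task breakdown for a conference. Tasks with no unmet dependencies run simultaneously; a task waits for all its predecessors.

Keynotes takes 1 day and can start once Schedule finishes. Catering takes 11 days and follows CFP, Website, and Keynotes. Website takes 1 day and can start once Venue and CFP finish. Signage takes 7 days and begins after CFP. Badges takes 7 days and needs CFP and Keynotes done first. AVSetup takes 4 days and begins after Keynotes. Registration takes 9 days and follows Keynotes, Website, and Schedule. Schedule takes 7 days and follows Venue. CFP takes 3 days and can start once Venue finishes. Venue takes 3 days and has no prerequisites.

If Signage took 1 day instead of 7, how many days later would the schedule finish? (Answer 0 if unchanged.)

Critical path before the change: Venue→Schedule→Keynotes→Catering = 3+7+1+11 = 22 giving 22 days.
Signage has 9 days of float (longest path through it is 13).
No other chain overtakes it, so the finish is 22 days.
Change in finish: 22 − 22 = +0 days.

0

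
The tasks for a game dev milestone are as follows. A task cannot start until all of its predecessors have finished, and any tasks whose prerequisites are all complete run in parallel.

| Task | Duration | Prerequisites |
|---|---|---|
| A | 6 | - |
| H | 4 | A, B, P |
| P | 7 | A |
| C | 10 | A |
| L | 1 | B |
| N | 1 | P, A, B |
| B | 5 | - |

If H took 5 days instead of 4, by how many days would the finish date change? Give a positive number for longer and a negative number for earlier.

Actual critical path: A→P→H = 6+7+4 = 17 ⇒ 17 days.
H lies on that path, so at 5 days the path becomes 18 days.
No other chain overtakes it, so the finish is 18 days.
Change in finish: 18 − 17 = +1 days.

1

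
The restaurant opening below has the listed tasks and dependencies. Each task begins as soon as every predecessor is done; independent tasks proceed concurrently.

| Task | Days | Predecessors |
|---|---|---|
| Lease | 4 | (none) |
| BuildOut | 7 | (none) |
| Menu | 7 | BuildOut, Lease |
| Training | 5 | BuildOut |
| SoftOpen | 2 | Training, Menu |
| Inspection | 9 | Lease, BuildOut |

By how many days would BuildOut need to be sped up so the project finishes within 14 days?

Current finish: 16 days; target: 14.
BuildOut is on every critical path, so each day cut from BuildOut cuts the finish by one (this holds down to a finish of 13).
Need 16 − 14 = 2 days off BuildOut → BuildOut becomes 5 days, finish becomes 14.

2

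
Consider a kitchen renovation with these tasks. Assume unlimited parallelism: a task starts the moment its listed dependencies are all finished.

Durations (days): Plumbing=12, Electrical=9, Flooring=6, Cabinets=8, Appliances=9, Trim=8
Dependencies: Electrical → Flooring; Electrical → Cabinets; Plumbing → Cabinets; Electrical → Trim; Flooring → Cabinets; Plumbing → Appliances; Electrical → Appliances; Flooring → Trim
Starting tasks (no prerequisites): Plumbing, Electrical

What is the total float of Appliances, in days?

Electrical→Flooring→Cabinets = 9+6+8 = 23 sets the makespan at 23 days.
The longest chain containing Appliances totals 21 days.
So Appliances can slip 23 − 21 = 2 days.

2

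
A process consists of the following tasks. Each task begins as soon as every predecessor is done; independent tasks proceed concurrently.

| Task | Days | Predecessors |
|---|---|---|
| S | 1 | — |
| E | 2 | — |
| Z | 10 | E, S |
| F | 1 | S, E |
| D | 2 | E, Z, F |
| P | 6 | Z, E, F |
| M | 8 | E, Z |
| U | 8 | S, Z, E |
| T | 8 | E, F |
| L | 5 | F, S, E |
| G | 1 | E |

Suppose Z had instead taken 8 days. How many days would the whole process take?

Critical path before the change: E→Z→M = 2+10+8 = 20 giving 20 days.
Z lies on that path, so at 8 days the path becomes 18 days.
That remains the longest chain; total 18 days.

18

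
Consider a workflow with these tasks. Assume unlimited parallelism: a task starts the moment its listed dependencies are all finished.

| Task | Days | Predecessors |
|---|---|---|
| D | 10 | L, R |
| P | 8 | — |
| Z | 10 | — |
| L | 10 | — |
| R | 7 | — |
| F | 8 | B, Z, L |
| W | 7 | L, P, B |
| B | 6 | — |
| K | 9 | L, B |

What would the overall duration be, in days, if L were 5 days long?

18

Baseline: L→D = 10+10 = 20 → 20 days.
Since L is critical, the -5 change carries straight to that chain (now 15 days).
The binding chain switches to Z→F = 10+8 = 18; finish 18 days.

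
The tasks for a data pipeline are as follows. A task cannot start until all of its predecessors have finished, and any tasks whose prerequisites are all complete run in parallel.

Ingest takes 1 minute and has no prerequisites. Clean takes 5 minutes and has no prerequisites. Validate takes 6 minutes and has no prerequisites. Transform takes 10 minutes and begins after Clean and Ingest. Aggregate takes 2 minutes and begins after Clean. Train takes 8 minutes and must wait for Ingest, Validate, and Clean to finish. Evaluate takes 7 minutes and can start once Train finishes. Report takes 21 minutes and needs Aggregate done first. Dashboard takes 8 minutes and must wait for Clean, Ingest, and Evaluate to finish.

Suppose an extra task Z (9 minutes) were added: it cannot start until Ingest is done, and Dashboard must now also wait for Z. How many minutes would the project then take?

Originally the project takes 29 minutes.
With Z inserted, Dashboard now waits for max(Clean, Ingest, Evaluate, Z).
New critical path: Validate→Train→Evaluate→Dashboard = 6+8+7+8 = 29 ⇒ 29 minutes.

29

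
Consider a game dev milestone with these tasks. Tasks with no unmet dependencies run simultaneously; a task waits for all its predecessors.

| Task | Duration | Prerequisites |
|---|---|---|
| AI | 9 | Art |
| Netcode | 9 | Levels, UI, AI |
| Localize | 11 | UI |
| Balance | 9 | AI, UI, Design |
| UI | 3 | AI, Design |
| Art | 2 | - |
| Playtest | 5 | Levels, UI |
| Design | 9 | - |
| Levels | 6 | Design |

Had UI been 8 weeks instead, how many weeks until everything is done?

Actual critical path: Art→AI→UI→Localize = 2+9+3+11 = 25 ⇒ 25 weeks.
UI is on the critical path; changing it to 8 makes that path 30 weeks.
That remains the longest chain; total 30 weeks.

30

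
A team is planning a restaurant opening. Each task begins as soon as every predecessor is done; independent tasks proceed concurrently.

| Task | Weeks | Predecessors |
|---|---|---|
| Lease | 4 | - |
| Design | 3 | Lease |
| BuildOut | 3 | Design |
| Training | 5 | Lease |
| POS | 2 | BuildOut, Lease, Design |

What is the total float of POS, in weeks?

0

Critical path: Lease→Design→BuildOut→POS = 4+3+3+2 = 12, so the finish is 12 weeks.
The longest chain containing POS totals 12 weeks.
Slack of POS = 10 − 10 = 0 weeks.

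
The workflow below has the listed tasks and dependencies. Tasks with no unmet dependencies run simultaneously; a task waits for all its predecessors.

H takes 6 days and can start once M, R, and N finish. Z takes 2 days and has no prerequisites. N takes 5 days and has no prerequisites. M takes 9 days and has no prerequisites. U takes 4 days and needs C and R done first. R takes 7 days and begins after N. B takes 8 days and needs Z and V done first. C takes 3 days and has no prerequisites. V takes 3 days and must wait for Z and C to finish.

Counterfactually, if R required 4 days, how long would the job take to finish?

15

Critical path before the change: N→R→H = 5+7+6 = 18 giving 18 days.
Since R is critical, the -3 change carries straight to that chain (now 15 days).
No other chain overtakes it, so the finish is 15 days.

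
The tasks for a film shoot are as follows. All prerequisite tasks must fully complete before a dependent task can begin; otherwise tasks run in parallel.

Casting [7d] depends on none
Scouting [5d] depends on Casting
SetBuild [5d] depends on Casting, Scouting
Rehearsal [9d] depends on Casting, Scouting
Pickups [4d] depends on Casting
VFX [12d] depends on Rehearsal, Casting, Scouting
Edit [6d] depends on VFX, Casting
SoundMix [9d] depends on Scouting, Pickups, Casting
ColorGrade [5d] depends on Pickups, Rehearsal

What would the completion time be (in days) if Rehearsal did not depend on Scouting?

34

Before: longest chain Casting→Scouting→Rehearsal→VFX→Edit = 7+5+9+12+6 = 39, finish 39.
Without Scouting→Rehearsal, Rehearsal's earliest start moves from 12 to 7.
New critical path: Casting→Rehearsal→VFX→Edit = 7+9+12+6 = 34 ⇒ 34 days.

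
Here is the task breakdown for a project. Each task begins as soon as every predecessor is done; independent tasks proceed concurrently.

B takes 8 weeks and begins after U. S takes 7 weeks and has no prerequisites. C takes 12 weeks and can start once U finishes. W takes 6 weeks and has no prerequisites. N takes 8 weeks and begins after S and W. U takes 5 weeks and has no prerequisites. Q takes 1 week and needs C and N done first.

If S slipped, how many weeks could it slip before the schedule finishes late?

U→C→Q = 5+12+1 = 18 sets the makespan at 18 weeks.
The longest chain containing S totals 16 weeks.
So S can slip 9 − 7 = 2 weeks.

2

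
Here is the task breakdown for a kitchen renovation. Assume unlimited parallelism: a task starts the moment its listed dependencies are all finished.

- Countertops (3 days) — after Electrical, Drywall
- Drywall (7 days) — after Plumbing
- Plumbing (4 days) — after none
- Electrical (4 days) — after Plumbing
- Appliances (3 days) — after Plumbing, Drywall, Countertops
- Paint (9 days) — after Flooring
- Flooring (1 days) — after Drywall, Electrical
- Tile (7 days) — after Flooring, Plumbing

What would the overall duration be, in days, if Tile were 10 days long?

22

The binding path is Plumbing→Drywall→Flooring→Paint = 4+7+1+9 = 21; finish at 21 days.
Tile has 2 days of float (longest path through it is 19).
The binding chain switches to Plumbing→Drywall→Flooring→Tile = 4+7+1+10 = 22; finish 22 days.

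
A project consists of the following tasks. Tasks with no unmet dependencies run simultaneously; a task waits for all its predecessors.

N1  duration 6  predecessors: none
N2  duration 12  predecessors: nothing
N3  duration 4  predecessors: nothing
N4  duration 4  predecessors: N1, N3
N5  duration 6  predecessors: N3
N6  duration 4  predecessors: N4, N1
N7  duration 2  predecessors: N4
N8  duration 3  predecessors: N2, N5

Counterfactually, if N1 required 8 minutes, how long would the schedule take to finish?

16

Baseline: N2→N8 = 12+3 = 15 → 15 minutes.
N1 is off the critical path — its longest chain is 14 minutes, giving 1 of slack.
The binding chain switches to N1→N4→N6 = 8+4+4 = 16; finish 16 minutes.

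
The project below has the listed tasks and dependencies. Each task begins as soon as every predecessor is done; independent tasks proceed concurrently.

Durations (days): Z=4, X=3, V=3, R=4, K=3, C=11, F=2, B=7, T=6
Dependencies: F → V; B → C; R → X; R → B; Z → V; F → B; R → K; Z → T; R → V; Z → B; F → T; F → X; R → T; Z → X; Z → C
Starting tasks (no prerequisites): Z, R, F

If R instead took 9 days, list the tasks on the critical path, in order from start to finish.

R, B, C

Baseline: R→B→C = 4+7+11 = 22 → 22 days.
Since R is critical, the +5 change carries straight to that chain (now 27 days).
That remains the longest chain; total 27 days.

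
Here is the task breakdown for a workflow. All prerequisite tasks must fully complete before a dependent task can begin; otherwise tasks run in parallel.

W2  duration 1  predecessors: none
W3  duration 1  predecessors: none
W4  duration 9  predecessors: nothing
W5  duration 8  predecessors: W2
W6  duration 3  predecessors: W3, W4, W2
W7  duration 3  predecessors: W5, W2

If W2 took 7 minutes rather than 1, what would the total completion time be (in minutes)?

18

As given, the longest chain is W2→W5→W7 = 1+8+3 = 12, so the finish is 12 minutes.
Since W2 is critical, the +6 change carries straight to that chain (now 18 minutes).
No other chain overtakes it, so the finish is 18 minutes.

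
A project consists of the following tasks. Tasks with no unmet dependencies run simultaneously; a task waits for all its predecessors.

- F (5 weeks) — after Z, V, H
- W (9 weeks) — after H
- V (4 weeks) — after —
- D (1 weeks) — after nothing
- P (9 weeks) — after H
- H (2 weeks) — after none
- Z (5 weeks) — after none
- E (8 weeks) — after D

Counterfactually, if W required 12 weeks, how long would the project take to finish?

As given, the longest chain is H→W = 2+9 = 11, so the finish is 11 weeks.
Since W is critical, the +3 change carries straight to that chain (now 14 weeks).
That remains the longest chain; total 14 weeks.

14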